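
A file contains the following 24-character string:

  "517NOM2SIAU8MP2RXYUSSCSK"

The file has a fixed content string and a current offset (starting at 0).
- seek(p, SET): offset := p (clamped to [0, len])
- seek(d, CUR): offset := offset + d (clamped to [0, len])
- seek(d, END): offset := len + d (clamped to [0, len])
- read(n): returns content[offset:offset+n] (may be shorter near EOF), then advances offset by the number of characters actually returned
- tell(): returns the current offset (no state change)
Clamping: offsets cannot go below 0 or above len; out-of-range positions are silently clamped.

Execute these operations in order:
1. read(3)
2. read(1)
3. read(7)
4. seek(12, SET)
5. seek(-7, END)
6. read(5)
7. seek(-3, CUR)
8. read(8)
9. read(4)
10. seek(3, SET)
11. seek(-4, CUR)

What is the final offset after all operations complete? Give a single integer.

Answer: 0

Derivation:
After 1 (read(3)): returned '517', offset=3
After 2 (read(1)): returned 'N', offset=4
After 3 (read(7)): returned 'OM2SIAU', offset=11
After 4 (seek(12, SET)): offset=12
After 5 (seek(-7, END)): offset=17
After 6 (read(5)): returned 'YUSSC', offset=22
After 7 (seek(-3, CUR)): offset=19
After 8 (read(8)): returned 'SSCSK', offset=24
After 9 (read(4)): returned '', offset=24
After 10 (seek(3, SET)): offset=3
After 11 (seek(-4, CUR)): offset=0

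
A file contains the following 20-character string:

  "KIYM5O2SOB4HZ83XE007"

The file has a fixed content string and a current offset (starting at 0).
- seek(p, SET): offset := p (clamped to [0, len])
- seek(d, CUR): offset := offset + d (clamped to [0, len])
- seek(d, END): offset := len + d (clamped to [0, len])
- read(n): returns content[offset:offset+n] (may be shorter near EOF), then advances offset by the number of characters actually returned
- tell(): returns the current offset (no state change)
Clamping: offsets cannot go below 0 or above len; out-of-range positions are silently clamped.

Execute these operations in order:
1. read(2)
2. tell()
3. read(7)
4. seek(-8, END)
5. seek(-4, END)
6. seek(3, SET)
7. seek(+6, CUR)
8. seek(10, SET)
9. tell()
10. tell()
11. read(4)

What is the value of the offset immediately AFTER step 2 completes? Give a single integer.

After 1 (read(2)): returned 'KI', offset=2
After 2 (tell()): offset=2

Answer: 2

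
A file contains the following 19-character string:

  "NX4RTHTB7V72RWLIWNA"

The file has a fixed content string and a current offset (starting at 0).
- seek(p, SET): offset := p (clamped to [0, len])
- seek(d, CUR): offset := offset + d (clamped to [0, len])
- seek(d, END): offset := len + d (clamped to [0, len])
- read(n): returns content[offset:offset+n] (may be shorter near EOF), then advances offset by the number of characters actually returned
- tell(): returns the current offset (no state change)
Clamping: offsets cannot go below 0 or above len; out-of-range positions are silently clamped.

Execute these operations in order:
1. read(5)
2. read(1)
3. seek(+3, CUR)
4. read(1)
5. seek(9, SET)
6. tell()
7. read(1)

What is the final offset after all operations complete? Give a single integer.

Answer: 10

Derivation:
After 1 (read(5)): returned 'NX4RT', offset=5
After 2 (read(1)): returned 'H', offset=6
After 3 (seek(+3, CUR)): offset=9
After 4 (read(1)): returned 'V', offset=10
After 5 (seek(9, SET)): offset=9
After 6 (tell()): offset=9
After 7 (read(1)): returned 'V', offset=10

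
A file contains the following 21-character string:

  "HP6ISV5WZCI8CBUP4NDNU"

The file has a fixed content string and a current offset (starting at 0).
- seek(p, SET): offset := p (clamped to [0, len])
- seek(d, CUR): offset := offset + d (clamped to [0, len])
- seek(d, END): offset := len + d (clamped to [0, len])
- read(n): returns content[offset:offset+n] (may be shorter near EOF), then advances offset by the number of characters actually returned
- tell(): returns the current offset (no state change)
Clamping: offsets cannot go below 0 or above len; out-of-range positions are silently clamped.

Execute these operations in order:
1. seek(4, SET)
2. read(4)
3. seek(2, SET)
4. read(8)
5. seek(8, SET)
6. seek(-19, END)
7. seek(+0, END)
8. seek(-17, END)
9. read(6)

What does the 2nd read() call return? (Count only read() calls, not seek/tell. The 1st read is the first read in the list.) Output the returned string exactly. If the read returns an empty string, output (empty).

After 1 (seek(4, SET)): offset=4
After 2 (read(4)): returned 'SV5W', offset=8
After 3 (seek(2, SET)): offset=2
After 4 (read(8)): returned '6ISV5WZC', offset=10
After 5 (seek(8, SET)): offset=8
After 6 (seek(-19, END)): offset=2
After 7 (seek(+0, END)): offset=21
After 8 (seek(-17, END)): offset=4
After 9 (read(6)): returned 'SV5WZC', offset=10

Answer: 6ISV5WZC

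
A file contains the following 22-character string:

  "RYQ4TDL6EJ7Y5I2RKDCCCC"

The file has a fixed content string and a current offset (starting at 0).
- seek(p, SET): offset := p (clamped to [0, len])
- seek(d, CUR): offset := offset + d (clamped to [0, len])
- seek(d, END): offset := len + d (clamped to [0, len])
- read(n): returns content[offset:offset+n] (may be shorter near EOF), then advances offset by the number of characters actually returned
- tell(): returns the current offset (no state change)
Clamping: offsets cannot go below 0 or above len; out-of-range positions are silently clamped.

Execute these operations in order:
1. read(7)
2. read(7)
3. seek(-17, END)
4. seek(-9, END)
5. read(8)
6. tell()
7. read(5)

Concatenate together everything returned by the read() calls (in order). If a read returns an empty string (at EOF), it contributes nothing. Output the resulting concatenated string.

After 1 (read(7)): returned 'RYQ4TDL', offset=7
After 2 (read(7)): returned '6EJ7Y5I', offset=14
After 3 (seek(-17, END)): offset=5
After 4 (seek(-9, END)): offset=13
After 5 (read(8)): returned 'I2RKDCCC', offset=21
After 6 (tell()): offset=21
After 7 (read(5)): returned 'C', offset=22

Answer: RYQ4TDL6EJ7Y5II2RKDCCCC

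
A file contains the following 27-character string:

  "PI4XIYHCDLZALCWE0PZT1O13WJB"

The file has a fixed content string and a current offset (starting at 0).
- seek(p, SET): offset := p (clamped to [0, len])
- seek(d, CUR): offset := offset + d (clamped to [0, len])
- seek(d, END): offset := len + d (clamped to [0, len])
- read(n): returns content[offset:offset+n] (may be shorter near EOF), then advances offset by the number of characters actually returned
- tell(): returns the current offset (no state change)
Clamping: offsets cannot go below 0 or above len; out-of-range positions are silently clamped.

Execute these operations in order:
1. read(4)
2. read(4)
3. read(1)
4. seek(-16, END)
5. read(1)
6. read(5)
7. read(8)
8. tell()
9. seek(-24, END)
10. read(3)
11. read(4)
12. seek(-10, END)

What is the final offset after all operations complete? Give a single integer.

Answer: 17

Derivation:
After 1 (read(4)): returned 'PI4X', offset=4
After 2 (read(4)): returned 'IYHC', offset=8
After 3 (read(1)): returned 'D', offset=9
After 4 (seek(-16, END)): offset=11
After 5 (read(1)): returned 'A', offset=12
After 6 (read(5)): returned 'LCWE0', offset=17
After 7 (read(8)): returned 'PZT1O13W', offset=25
After 8 (tell()): offset=25
After 9 (seek(-24, END)): offset=3
After 10 (read(3)): returned 'XIY', offset=6
After 11 (read(4)): returned 'HCDL', offset=10
After 12 (seek(-10, END)): offset=17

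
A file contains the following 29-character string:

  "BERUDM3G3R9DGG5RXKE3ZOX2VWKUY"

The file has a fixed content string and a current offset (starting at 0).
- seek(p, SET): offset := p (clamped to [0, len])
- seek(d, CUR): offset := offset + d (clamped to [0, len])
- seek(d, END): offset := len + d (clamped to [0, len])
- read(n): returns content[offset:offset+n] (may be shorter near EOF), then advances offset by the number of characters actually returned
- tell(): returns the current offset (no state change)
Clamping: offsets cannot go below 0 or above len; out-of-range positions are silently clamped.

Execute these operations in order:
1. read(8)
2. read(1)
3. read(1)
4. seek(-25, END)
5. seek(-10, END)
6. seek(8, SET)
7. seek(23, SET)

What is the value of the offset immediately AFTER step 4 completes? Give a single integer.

After 1 (read(8)): returned 'BERUDM3G', offset=8
After 2 (read(1)): returned '3', offset=9
After 3 (read(1)): returned 'R', offset=10
After 4 (seek(-25, END)): offset=4

Answer: 4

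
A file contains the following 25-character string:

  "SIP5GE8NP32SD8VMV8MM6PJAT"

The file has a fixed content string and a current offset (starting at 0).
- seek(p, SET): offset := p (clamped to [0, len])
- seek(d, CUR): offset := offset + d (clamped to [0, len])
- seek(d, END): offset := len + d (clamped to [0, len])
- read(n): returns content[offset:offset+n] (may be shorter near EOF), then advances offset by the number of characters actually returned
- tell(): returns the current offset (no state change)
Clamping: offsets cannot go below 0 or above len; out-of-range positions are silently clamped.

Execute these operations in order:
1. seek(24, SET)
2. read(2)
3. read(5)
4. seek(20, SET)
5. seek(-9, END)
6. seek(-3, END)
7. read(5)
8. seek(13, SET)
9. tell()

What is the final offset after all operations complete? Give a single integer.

After 1 (seek(24, SET)): offset=24
After 2 (read(2)): returned 'T', offset=25
After 3 (read(5)): returned '', offset=25
After 4 (seek(20, SET)): offset=20
After 5 (seek(-9, END)): offset=16
After 6 (seek(-3, END)): offset=22
After 7 (read(5)): returned 'JAT', offset=25
After 8 (seek(13, SET)): offset=13
After 9 (tell()): offset=13

Answer: 13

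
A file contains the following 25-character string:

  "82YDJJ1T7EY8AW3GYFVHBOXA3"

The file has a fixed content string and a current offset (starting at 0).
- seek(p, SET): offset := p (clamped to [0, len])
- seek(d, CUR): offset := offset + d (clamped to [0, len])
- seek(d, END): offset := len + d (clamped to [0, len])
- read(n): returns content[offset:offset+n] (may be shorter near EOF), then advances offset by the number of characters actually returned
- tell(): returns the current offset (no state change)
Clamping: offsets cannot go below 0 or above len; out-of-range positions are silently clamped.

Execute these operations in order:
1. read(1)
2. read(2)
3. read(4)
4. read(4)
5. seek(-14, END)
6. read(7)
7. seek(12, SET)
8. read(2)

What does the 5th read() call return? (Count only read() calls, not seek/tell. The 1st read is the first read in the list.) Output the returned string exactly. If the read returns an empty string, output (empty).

After 1 (read(1)): returned '8', offset=1
After 2 (read(2)): returned '2Y', offset=3
After 3 (read(4)): returned 'DJJ1', offset=7
After 4 (read(4)): returned 'T7EY', offset=11
After 5 (seek(-14, END)): offset=11
After 6 (read(7)): returned '8AW3GYF', offset=18
After 7 (seek(12, SET)): offset=12
After 8 (read(2)): returned 'AW', offset=14

Answer: 8AW3GYF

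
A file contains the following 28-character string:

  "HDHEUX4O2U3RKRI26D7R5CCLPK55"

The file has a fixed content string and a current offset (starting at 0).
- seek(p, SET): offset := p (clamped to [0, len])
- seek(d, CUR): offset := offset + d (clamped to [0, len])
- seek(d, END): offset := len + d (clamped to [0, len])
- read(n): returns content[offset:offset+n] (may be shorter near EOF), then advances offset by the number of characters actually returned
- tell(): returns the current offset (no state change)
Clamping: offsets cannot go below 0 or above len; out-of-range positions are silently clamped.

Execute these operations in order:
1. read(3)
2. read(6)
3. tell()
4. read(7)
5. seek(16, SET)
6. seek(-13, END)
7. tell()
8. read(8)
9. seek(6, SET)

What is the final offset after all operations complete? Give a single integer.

After 1 (read(3)): returned 'HDH', offset=3
After 2 (read(6)): returned 'EUX4O2', offset=9
After 3 (tell()): offset=9
After 4 (read(7)): returned 'U3RKRI2', offset=16
After 5 (seek(16, SET)): offset=16
After 6 (seek(-13, END)): offset=15
After 7 (tell()): offset=15
After 8 (read(8)): returned '26D7R5CC', offset=23
After 9 (seek(6, SET)): offset=6

Answer: 6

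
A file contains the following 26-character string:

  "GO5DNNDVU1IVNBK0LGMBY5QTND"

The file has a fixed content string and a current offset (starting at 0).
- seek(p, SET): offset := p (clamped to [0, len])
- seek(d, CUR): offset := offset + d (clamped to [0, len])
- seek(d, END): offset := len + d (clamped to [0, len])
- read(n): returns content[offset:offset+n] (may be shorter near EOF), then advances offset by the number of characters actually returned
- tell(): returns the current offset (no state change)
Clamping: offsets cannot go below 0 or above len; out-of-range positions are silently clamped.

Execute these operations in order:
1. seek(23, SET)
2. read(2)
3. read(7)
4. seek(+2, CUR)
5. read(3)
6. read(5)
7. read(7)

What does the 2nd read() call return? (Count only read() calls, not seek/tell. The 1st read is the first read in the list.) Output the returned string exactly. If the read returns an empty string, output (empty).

After 1 (seek(23, SET)): offset=23
After 2 (read(2)): returned 'TN', offset=25
After 3 (read(7)): returned 'D', offset=26
After 4 (seek(+2, CUR)): offset=26
After 5 (read(3)): returned '', offset=26
After 6 (read(5)): returned '', offset=26
After 7 (read(7)): returned '', offset=26

Answer: D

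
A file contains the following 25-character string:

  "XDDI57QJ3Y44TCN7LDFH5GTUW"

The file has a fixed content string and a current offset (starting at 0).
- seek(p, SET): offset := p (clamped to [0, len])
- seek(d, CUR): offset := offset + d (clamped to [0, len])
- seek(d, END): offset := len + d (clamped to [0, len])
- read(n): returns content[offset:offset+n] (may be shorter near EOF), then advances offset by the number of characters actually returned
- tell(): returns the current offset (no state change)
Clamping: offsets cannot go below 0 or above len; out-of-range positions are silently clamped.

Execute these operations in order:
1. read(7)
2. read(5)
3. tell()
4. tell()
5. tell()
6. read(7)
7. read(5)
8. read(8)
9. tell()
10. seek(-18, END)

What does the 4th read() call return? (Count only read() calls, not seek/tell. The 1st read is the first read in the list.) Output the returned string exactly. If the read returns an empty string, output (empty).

After 1 (read(7)): returned 'XDDI57Q', offset=7
After 2 (read(5)): returned 'J3Y44', offset=12
After 3 (tell()): offset=12
After 4 (tell()): offset=12
After 5 (tell()): offset=12
After 6 (read(7)): returned 'TCN7LDF', offset=19
After 7 (read(5)): returned 'H5GTU', offset=24
After 8 (read(8)): returned 'W', offset=25
After 9 (tell()): offset=25
After 10 (seek(-18, END)): offset=7

Answer: H5GTU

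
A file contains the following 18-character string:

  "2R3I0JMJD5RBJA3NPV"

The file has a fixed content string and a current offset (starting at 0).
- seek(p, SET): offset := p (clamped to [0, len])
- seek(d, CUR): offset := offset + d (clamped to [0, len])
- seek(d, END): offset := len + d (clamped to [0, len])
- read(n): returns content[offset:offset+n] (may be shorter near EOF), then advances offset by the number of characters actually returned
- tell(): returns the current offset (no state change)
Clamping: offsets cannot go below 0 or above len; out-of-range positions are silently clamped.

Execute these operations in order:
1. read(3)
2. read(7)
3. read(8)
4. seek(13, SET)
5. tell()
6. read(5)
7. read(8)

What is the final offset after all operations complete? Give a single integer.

After 1 (read(3)): returned '2R3', offset=3
After 2 (read(7)): returned 'I0JMJD5', offset=10
After 3 (read(8)): returned 'RBJA3NPV', offset=18
After 4 (seek(13, SET)): offset=13
After 5 (tell()): offset=13
After 6 (read(5)): returned 'A3NPV', offset=18
After 7 (read(8)): returned '', offset=18

Answer: 18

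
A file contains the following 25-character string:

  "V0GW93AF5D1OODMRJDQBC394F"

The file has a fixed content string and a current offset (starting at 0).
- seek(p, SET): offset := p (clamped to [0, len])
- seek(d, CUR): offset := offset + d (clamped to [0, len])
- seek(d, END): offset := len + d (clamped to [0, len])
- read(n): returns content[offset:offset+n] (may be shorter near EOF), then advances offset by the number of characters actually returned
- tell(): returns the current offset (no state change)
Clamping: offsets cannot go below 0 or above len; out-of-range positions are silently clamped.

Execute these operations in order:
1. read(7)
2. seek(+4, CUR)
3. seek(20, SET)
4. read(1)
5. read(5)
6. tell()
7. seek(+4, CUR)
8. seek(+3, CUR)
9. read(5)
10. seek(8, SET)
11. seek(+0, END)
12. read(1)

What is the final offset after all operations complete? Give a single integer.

Answer: 25

Derivation:
After 1 (read(7)): returned 'V0GW93A', offset=7
After 2 (seek(+4, CUR)): offset=11
After 3 (seek(20, SET)): offset=20
After 4 (read(1)): returned 'C', offset=21
After 5 (read(5)): returned '394F', offset=25
After 6 (tell()): offset=25
After 7 (seek(+4, CUR)): offset=25
After 8 (seek(+3, CUR)): offset=25
After 9 (read(5)): returned '', offset=25
After 10 (seek(8, SET)): offset=8
After 11 (seek(+0, END)): offset=25
After 12 (read(1)): returned '', offset=25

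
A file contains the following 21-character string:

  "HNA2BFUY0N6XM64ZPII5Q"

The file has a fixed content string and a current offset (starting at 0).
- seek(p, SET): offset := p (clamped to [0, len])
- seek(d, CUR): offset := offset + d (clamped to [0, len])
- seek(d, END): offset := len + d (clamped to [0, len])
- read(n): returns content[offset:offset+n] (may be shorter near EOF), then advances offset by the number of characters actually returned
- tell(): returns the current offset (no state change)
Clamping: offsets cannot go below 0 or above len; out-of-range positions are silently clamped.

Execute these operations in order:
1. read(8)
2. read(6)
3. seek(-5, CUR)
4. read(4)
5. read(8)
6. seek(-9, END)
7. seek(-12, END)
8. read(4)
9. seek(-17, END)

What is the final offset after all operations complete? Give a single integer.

After 1 (read(8)): returned 'HNA2BFUY', offset=8
After 2 (read(6)): returned '0N6XM6', offset=14
After 3 (seek(-5, CUR)): offset=9
After 4 (read(4)): returned 'N6XM', offset=13
After 5 (read(8)): returned '64ZPII5Q', offset=21
After 6 (seek(-9, END)): offset=12
After 7 (seek(-12, END)): offset=9
After 8 (read(4)): returned 'N6XM', offset=13
After 9 (seek(-17, END)): offset=4

Answer: 4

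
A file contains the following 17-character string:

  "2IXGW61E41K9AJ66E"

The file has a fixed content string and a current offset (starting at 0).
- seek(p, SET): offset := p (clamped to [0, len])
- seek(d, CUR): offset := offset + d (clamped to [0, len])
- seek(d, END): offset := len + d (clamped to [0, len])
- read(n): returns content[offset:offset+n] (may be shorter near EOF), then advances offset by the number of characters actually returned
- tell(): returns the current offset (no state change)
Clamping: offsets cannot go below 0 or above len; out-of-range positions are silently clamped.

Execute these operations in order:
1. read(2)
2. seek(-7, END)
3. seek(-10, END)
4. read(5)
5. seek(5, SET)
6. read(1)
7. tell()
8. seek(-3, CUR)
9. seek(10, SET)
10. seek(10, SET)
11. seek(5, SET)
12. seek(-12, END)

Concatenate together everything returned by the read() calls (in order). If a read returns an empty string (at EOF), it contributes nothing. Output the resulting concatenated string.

Answer: 2IE41K96

Derivation:
After 1 (read(2)): returned '2I', offset=2
After 2 (seek(-7, END)): offset=10
After 3 (seek(-10, END)): offset=7
After 4 (read(5)): returned 'E41K9', offset=12
After 5 (seek(5, SET)): offset=5
After 6 (read(1)): returned '6', offset=6
After 7 (tell()): offset=6
After 8 (seek(-3, CUR)): offset=3
After 9 (seek(10, SET)): offset=10
After 10 (seek(10, SET)): offset=10
After 11 (seek(5, SET)): offset=5
After 12 (seek(-12, END)): offset=5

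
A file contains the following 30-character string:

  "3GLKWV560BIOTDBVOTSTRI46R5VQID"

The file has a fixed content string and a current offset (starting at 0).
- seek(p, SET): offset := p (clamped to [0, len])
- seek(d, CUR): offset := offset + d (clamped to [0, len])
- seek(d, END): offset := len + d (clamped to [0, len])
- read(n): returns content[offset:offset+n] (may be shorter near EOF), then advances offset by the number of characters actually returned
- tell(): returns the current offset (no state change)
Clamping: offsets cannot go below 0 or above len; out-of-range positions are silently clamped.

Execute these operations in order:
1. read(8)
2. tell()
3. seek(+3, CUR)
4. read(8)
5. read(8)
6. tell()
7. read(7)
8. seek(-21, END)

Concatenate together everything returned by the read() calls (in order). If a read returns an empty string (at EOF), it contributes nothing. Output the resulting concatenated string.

Answer: 3GLKWV56OTDBVOTSTRI46R5VQID

Derivation:
After 1 (read(8)): returned '3GLKWV56', offset=8
After 2 (tell()): offset=8
After 3 (seek(+3, CUR)): offset=11
After 4 (read(8)): returned 'OTDBVOTS', offset=19
After 5 (read(8)): returned 'TRI46R5V', offset=27
After 6 (tell()): offset=27
After 7 (read(7)): returned 'QID', offset=30
After 8 (seek(-21, END)): offset=9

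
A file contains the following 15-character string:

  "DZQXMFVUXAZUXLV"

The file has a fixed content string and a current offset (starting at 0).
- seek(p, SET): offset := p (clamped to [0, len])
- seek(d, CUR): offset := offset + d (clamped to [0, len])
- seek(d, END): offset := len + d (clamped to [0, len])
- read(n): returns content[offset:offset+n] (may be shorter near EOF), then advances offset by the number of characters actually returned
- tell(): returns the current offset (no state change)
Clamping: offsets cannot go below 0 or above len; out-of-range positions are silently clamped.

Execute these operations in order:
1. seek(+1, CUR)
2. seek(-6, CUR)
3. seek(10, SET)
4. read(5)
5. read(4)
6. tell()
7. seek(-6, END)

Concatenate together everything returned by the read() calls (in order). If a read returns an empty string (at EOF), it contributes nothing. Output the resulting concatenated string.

Answer: ZUXLV

Derivation:
After 1 (seek(+1, CUR)): offset=1
After 2 (seek(-6, CUR)): offset=0
After 3 (seek(10, SET)): offset=10
After 4 (read(5)): returned 'ZUXLV', offset=15
After 5 (read(4)): returned '', offset=15
After 6 (tell()): offset=15
After 7 (seek(-6, END)): offset=9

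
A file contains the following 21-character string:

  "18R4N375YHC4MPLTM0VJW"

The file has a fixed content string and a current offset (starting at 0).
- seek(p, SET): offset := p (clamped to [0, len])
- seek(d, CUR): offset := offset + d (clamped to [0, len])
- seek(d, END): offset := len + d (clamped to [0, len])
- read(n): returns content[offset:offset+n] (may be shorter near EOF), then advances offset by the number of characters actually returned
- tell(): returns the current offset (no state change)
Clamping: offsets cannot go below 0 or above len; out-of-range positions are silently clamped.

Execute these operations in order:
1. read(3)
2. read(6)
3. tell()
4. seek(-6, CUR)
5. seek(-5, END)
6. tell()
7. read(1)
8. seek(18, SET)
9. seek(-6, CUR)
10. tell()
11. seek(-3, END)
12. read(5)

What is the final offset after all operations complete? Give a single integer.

After 1 (read(3)): returned '18R', offset=3
After 2 (read(6)): returned '4N375Y', offset=9
After 3 (tell()): offset=9
After 4 (seek(-6, CUR)): offset=3
After 5 (seek(-5, END)): offset=16
After 6 (tell()): offset=16
After 7 (read(1)): returned 'M', offset=17
After 8 (seek(18, SET)): offset=18
After 9 (seek(-6, CUR)): offset=12
After 10 (tell()): offset=12
After 11 (seek(-3, END)): offset=18
After 12 (read(5)): returned 'VJW', offset=21

Answer: 21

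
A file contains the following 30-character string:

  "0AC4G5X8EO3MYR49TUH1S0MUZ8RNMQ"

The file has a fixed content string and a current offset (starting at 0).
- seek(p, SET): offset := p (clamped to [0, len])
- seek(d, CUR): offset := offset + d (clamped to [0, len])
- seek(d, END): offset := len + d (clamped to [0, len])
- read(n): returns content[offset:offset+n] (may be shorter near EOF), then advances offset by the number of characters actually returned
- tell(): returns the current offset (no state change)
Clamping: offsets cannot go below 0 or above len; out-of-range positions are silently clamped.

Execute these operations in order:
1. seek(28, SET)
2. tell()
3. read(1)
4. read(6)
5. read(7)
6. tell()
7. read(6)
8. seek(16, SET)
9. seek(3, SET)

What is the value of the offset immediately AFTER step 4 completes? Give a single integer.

After 1 (seek(28, SET)): offset=28
After 2 (tell()): offset=28
After 3 (read(1)): returned 'M', offset=29
After 4 (read(6)): returned 'Q', offset=30

Answer: 30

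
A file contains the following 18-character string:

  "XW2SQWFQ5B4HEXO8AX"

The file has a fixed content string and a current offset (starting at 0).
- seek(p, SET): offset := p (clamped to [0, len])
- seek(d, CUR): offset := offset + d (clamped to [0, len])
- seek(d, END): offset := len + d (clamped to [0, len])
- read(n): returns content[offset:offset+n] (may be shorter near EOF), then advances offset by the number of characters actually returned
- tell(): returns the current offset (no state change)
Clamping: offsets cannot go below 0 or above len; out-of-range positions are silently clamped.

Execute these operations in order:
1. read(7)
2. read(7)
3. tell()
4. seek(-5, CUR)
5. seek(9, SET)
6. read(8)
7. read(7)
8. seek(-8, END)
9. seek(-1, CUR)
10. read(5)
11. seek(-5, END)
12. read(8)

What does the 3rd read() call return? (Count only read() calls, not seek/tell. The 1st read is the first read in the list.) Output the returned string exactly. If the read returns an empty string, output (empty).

After 1 (read(7)): returned 'XW2SQWF', offset=7
After 2 (read(7)): returned 'Q5B4HEX', offset=14
After 3 (tell()): offset=14
After 4 (seek(-5, CUR)): offset=9
After 5 (seek(9, SET)): offset=9
After 6 (read(8)): returned 'B4HEXO8A', offset=17
After 7 (read(7)): returned 'X', offset=18
After 8 (seek(-8, END)): offset=10
After 9 (seek(-1, CUR)): offset=9
After 10 (read(5)): returned 'B4HEX', offset=14
After 11 (seek(-5, END)): offset=13
After 12 (read(8)): returned 'XO8AX', offset=18

Answer: B4HEXO8A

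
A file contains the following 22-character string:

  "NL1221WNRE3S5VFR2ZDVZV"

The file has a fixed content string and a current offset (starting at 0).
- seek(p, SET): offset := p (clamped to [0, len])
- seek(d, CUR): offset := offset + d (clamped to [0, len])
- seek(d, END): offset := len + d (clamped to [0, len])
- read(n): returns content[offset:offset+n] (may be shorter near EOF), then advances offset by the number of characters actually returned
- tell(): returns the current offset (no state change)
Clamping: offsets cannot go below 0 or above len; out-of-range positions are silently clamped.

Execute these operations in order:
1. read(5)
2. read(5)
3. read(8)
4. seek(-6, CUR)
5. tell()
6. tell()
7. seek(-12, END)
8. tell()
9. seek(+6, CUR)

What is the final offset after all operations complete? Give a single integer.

After 1 (read(5)): returned 'NL122', offset=5
After 2 (read(5)): returned '1WNRE', offset=10
After 3 (read(8)): returned '3S5VFR2Z', offset=18
After 4 (seek(-6, CUR)): offset=12
After 5 (tell()): offset=12
After 6 (tell()): offset=12
After 7 (seek(-12, END)): offset=10
After 8 (tell()): offset=10
After 9 (seek(+6, CUR)): offset=16

Answer: 16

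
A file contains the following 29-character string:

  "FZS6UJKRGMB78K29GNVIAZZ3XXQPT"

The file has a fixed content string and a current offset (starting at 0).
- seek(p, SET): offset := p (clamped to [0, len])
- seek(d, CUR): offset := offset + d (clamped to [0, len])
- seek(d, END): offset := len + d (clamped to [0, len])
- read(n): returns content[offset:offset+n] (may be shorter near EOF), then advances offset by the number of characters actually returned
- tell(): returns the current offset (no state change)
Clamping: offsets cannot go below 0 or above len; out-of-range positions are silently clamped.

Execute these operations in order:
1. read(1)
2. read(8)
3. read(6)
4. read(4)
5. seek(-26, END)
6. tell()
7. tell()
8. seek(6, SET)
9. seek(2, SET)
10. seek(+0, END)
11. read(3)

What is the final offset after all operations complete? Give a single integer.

After 1 (read(1)): returned 'F', offset=1
After 2 (read(8)): returned 'ZS6UJKRG', offset=9
After 3 (read(6)): returned 'MB78K2', offset=15
After 4 (read(4)): returned '9GNV', offset=19
After 5 (seek(-26, END)): offset=3
After 6 (tell()): offset=3
After 7 (tell()): offset=3
After 8 (seek(6, SET)): offset=6
After 9 (seek(2, SET)): offset=2
After 10 (seek(+0, END)): offset=29
After 11 (read(3)): returned '', offset=29

Answer: 29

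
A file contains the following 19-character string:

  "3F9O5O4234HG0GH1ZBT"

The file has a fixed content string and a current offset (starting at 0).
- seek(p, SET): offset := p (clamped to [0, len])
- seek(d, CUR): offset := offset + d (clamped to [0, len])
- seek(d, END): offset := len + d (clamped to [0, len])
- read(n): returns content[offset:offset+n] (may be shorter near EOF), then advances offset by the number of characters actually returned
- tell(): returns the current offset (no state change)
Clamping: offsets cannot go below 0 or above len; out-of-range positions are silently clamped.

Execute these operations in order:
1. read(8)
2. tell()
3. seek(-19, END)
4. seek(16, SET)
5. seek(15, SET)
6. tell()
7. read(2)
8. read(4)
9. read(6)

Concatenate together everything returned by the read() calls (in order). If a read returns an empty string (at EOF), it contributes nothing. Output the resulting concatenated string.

Answer: 3F9O5O421ZBT

Derivation:
After 1 (read(8)): returned '3F9O5O42', offset=8
After 2 (tell()): offset=8
After 3 (seek(-19, END)): offset=0
After 4 (seek(16, SET)): offset=16
After 5 (seek(15, SET)): offset=15
After 6 (tell()): offset=15
After 7 (read(2)): returned '1Z', offset=17
After 8 (read(4)): returned 'BT', offset=19
After 9 (read(6)): returned '', offset=19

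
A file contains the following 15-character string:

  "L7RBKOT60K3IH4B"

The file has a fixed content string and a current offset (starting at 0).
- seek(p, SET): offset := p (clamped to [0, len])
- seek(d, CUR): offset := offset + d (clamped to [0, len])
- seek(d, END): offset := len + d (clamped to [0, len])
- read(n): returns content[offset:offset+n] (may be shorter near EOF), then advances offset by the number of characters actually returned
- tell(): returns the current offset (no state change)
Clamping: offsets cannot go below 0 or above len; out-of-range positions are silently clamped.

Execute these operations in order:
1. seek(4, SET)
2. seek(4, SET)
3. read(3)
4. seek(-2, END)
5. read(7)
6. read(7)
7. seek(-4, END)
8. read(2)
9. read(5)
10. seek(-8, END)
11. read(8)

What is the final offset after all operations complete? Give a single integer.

Answer: 15

Derivation:
After 1 (seek(4, SET)): offset=4
After 2 (seek(4, SET)): offset=4
After 3 (read(3)): returned 'KOT', offset=7
After 4 (seek(-2, END)): offset=13
After 5 (read(7)): returned '4B', offset=15
After 6 (read(7)): returned '', offset=15
After 7 (seek(-4, END)): offset=11
After 8 (read(2)): returned 'IH', offset=13
After 9 (read(5)): returned '4B', offset=15
After 10 (seek(-8, END)): offset=7
After 11 (read(8)): returned '60K3IH4B', offset=15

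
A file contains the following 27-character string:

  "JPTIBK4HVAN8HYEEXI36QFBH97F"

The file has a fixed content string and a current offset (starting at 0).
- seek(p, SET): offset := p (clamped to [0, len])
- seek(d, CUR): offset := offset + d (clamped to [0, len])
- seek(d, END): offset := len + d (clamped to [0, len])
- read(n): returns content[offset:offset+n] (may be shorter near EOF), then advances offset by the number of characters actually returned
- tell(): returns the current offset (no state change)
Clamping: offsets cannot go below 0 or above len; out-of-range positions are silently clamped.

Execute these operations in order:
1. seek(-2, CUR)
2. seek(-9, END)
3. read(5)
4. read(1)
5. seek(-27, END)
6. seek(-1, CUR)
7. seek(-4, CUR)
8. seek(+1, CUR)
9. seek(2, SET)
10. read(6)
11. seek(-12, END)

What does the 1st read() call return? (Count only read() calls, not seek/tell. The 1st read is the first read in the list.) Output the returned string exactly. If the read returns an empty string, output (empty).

Answer: 36QFB

Derivation:
After 1 (seek(-2, CUR)): offset=0
After 2 (seek(-9, END)): offset=18
After 3 (read(5)): returned '36QFB', offset=23
After 4 (read(1)): returned 'H', offset=24
After 5 (seek(-27, END)): offset=0
After 6 (seek(-1, CUR)): offset=0
After 7 (seek(-4, CUR)): offset=0
After 8 (seek(+1, CUR)): offset=1
After 9 (seek(2, SET)): offset=2
After 10 (read(6)): returned 'TIBK4H', offset=8
After 11 (seek(-12, END)): offset=15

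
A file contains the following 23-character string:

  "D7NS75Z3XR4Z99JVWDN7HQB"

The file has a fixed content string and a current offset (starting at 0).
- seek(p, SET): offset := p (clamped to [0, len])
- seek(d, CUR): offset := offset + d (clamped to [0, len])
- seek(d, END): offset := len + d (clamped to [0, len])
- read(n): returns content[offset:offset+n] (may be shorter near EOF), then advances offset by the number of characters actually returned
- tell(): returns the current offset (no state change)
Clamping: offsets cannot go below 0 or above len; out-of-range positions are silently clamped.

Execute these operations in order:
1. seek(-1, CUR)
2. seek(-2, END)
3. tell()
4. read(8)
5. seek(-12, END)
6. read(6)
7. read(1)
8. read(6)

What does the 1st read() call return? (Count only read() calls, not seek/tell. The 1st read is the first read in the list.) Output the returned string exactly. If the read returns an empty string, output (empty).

After 1 (seek(-1, CUR)): offset=0
After 2 (seek(-2, END)): offset=21
After 3 (tell()): offset=21
After 4 (read(8)): returned 'QB', offset=23
After 5 (seek(-12, END)): offset=11
After 6 (read(6)): returned 'Z99JVW', offset=17
After 7 (read(1)): returned 'D', offset=18
After 8 (read(6)): returned 'N7HQB', offset=23

Answer: QB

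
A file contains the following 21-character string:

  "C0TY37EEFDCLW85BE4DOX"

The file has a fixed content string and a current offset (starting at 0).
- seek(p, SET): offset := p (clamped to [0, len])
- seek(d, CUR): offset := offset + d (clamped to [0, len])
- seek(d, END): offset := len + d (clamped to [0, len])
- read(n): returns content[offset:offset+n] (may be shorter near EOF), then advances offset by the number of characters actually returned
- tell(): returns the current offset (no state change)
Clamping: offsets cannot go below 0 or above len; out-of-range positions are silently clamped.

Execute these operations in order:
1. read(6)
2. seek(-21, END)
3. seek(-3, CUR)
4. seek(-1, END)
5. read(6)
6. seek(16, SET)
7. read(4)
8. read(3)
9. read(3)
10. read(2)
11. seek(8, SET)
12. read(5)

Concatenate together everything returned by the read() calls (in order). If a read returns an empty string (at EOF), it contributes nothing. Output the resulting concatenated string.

Answer: C0TY37XE4DOXFDCLW

Derivation:
After 1 (read(6)): returned 'C0TY37', offset=6
After 2 (seek(-21, END)): offset=0
After 3 (seek(-3, CUR)): offset=0
After 4 (seek(-1, END)): offset=20
After 5 (read(6)): returned 'X', offset=21
After 6 (seek(16, SET)): offset=16
After 7 (read(4)): returned 'E4DO', offset=20
After 8 (read(3)): returned 'X', offset=21
After 9 (read(3)): returned '', offset=21
After 10 (read(2)): returned '', offset=21
After 11 (seek(8, SET)): offset=8
After 12 (read(5)): returned 'FDCLW', offset=13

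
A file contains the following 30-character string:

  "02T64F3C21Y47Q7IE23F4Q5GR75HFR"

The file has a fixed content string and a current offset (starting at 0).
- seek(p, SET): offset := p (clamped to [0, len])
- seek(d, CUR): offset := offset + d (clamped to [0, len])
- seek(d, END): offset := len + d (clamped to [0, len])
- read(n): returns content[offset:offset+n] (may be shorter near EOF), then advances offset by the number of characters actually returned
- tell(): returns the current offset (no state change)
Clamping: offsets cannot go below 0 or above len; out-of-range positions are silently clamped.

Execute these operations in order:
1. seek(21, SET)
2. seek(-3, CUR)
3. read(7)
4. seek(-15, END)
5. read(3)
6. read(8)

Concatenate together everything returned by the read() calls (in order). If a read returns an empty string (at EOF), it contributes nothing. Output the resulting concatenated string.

After 1 (seek(21, SET)): offset=21
After 2 (seek(-3, CUR)): offset=18
After 3 (read(7)): returned '3F4Q5GR', offset=25
After 4 (seek(-15, END)): offset=15
After 5 (read(3)): returned 'IE2', offset=18
After 6 (read(8)): returned '3F4Q5GR7', offset=26

Answer: 3F4Q5GRIE23F4Q5GR7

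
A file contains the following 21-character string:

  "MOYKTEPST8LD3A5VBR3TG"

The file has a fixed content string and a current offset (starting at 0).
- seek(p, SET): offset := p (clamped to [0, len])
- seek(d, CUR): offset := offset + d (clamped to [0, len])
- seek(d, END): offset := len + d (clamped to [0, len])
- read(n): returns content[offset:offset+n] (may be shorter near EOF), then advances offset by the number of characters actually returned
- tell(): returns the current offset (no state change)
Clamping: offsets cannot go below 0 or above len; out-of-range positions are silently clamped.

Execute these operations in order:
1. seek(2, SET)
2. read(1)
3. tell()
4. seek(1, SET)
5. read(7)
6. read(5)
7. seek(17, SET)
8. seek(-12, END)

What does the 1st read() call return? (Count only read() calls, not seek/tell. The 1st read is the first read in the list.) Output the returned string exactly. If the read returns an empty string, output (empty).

After 1 (seek(2, SET)): offset=2
After 2 (read(1)): returned 'Y', offset=3
After 3 (tell()): offset=3
After 4 (seek(1, SET)): offset=1
After 5 (read(7)): returned 'OYKTEPS', offset=8
After 6 (read(5)): returned 'T8LD3', offset=13
After 7 (seek(17, SET)): offset=17
After 8 (seek(-12, END)): offset=9

Answer: Y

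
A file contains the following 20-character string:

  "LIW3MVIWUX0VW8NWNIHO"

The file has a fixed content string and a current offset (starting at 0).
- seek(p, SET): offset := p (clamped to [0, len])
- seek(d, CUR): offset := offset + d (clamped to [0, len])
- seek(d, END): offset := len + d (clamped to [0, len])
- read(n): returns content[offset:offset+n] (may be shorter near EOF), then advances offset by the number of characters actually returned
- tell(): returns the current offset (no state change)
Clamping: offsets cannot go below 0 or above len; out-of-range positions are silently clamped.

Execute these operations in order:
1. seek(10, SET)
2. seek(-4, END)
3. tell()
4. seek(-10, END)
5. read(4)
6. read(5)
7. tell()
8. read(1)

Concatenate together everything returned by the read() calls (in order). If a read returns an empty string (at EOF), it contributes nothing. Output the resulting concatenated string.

After 1 (seek(10, SET)): offset=10
After 2 (seek(-4, END)): offset=16
After 3 (tell()): offset=16
After 4 (seek(-10, END)): offset=10
After 5 (read(4)): returned '0VW8', offset=14
After 6 (read(5)): returned 'NWNIH', offset=19
After 7 (tell()): offset=19
After 8 (read(1)): returned 'O', offset=20

Answer: 0VW8NWNIHO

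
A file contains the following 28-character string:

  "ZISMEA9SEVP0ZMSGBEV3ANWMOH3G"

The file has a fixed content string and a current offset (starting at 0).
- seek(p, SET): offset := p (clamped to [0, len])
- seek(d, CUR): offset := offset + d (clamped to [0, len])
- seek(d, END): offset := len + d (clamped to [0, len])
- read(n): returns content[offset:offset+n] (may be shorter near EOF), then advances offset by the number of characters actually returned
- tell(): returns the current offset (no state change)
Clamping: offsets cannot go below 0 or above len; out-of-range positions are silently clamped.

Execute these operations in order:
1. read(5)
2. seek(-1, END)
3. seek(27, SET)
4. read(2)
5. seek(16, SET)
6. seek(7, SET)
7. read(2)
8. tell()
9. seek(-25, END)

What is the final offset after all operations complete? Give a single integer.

After 1 (read(5)): returned 'ZISME', offset=5
After 2 (seek(-1, END)): offset=27
After 3 (seek(27, SET)): offset=27
After 4 (read(2)): returned 'G', offset=28
After 5 (seek(16, SET)): offset=16
After 6 (seek(7, SET)): offset=7
After 7 (read(2)): returned 'SE', offset=9
After 8 (tell()): offset=9
After 9 (seek(-25, END)): offset=3

Answer: 3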